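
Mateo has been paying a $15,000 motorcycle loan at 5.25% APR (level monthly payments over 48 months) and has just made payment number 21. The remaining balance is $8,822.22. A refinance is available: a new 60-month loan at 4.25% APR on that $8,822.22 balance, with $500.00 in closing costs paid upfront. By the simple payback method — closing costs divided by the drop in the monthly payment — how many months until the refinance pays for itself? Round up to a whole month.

3 months

Current payment = 15,000 × 5.25%/12 / (1 − (1+0.0043750)^−48) = $347.14.
Refinanced payment = 8,822.22 × 0.0035417 / (1 − (1+0.0035417)^−60) = $163.47.
Monthly savings = $347.14 − $163.47 = $183.67.
Break-even = $500.00 / $183.67 = 2.72 → 3 months.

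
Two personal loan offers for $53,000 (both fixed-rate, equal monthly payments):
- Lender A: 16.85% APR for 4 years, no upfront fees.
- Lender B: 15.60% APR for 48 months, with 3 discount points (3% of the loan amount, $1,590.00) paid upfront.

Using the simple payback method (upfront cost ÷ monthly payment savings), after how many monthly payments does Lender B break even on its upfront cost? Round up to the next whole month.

47 months

Lender A: at 16.85% the monthly rate is 0.0140417, so the payment is 53,000 × 0.0140417 / (1 − 1.0140417^−48) = $1,525.21.
Lender B: at 15.60% the monthly rate is 0.0130000, so the payment is 53,000 × 0.0130000 / (1 − 1.0130000^−48) = $1,491.20.
Monthly savings = $1,525.21 − $1,491.20 = $34.01.
Break-even = $1,590.00 / $34.01 = 46.75 → 47 months.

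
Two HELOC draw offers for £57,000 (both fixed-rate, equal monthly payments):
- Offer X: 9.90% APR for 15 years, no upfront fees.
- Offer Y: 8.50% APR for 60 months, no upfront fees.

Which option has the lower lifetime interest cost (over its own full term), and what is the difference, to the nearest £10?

Offer X: at 9.90% the monthly rate is 0.0082500, so the payment is 57,000 × 0.0082500 / (1 − 1.0082500^−180) = £609.04.
Total interest on Offer X = 180 × £609.04 − £57,000 = £52,627.20.
Offer Y: monthly rate = 8.5%/12 = 0.0070833; payment = 57,000 × 0.0070833 / (1 − (1+0.0070833)^−60) = £1,169.44.
Total interest on Offer Y = 60 × £1,169.44 − £57,000 = £13,166.40.
Offer Y is lower by £39,460.80.

Offer Y by £39,460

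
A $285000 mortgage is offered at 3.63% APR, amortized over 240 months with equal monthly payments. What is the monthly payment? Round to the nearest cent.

Monthly rate = 3.63%/12 = 0.0030250; payment = 285,000 × 0.0030250 / (1 − (1+0.0030250)^−240) = $1,671.99.

$1,671.99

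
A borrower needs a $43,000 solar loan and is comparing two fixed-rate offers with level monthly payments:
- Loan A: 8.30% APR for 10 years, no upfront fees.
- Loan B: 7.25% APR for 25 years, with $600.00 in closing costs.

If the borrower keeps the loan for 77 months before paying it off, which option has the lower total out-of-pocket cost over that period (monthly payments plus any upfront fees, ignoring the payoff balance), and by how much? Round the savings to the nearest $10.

Loan A: monthly rate = 8.3%/12 = 0.0069167; payment = 43,000 × 0.0069167 / (1 − (1+0.0069167)^−120) = $528.55.
Loan B: monthly rate = 7.25%/12 = 0.0060417; payment = 43,000 × 0.0060417 / (1 − (1+0.0060417)^−300) = $310.81.
Over 77 months: Loan A costs 77 × $528.55 = $40,698.35; Loan B costs 77 × $310.81 + $600.00 = $24,532.37.
Loan B is cheaper by $40,698.35 − $24,532.37 = $16,165.98.

Loan B by $16,170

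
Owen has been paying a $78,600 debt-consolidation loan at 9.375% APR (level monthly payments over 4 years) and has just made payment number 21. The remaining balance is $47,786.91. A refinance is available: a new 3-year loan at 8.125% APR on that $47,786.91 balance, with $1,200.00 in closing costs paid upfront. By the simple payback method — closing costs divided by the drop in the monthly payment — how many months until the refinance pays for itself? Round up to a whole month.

3 months

Current payment = 78,600 × 9.375%/12 / (1 − (1+0.0078125)^−48) = $1,969.99.
Refinanced payment = 47,786.91 × 0.0067708 / (1 − (1+0.0067708)^−36) = $1,500.23.
Monthly savings = $1,969.99 − $1,500.23 = $469.76.
Break-even = $1,200.00 / $469.76 = 2.55 → 3 months.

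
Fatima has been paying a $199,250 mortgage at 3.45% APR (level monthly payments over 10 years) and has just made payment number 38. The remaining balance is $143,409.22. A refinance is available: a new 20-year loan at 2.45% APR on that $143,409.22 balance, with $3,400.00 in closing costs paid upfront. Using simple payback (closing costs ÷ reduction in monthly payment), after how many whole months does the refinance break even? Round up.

Current payment = 199,250 × 3.45%/12 / (1 − (1+0.0028750)^−120) = $1,965.64.
Refinanced payment = 143,409.22 × 0.0020417 / (1 − (1+0.0020417)^−240) = $756.44.
Monthly savings = $1,965.64 − $756.44 = $1,209.20.
Break-even = $3,400.00 / $1,209.20 = 2.81 → 3 months.

3 months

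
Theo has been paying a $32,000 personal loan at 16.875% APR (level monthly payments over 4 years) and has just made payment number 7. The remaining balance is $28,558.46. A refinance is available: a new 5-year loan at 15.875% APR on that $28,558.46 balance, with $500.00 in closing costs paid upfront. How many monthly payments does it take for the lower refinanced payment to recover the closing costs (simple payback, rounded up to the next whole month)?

Current payment = 32,000 × 16.875%/12 / (1 − (1+0.0140625)^−48) = $921.29.
Refinanced payment = 28,558.46 × 0.0132292 / (1 − (1+0.0132292)^−60) = $692.59.
Monthly savings = $921.29 − $692.59 = $228.70.
Break-even = $500.00 / $228.70 = 2.19 → 3 months.

3 months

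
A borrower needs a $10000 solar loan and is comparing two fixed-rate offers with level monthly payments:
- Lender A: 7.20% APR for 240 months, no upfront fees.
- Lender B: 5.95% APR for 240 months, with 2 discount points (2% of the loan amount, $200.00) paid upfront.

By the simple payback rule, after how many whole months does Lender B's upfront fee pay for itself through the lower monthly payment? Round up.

28 months

Lender A: monthly rate = 7.2%/12 = 0.0060000; payment = 10,000 × 0.0060000 / (1 − (1+0.0060000)^−240) = $78.73.
Lender B: at 5.95% the monthly rate is 0.0049583, so the payment is 10,000 × 0.0049583 / (1 − 1.0049583^−240) = $71.35.
Monthly savings = $78.73 − $71.35 = $7.38.
Break-even = $200.00 / $7.38 = 27.10 → 28 months.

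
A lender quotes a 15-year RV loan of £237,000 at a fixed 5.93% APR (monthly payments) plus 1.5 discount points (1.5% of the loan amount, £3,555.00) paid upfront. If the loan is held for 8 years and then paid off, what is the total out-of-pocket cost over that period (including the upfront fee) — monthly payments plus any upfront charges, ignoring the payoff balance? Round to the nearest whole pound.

£194,690

At 5.93% the monthly rate is 0.0049417, so the payment is 237,000 × 0.0049417 / (1 − 1.0049417^−180) = £1,990.99.
Total outlay = 96 × £1,990.99 + £3,555.00 = £194,690.04.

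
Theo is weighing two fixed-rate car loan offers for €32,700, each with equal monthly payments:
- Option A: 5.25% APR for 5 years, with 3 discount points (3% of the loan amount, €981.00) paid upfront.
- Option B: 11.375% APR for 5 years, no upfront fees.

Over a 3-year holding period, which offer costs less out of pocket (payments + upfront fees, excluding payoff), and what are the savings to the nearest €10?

Option A: at 5.25% the monthly rate is 0.0043750, so the payment is 32,700 × 0.0043750 / (1 − 1.0043750^−60) = €620.84.
Option B: at 11.375% the monthly rate is 0.0094792, so the payment is 32,700 × 0.0094792 / (1 − 1.0094792^−60) = €717.11.
Over 36 months: Option A costs 36 × €620.84 + €981.00 = €23,331.24; Option B costs 36 × €717.11 = €25,815.96.
Option A is cheaper by €25,815.96 − €23,331.24 = €2,484.72.

Option A by €2,480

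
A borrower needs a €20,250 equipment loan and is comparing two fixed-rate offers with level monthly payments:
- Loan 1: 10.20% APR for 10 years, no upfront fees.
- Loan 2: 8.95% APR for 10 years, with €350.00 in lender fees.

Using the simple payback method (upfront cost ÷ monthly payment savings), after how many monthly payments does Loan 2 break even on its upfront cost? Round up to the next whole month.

26 months

Loan 1: monthly rate = 10.2%/12 = 0.0085000; payment = 20,250 × 0.0085000 / (1 − (1+0.0085000)^−120) = €269.85.
Loan 2: at 8.95% the monthly rate is 0.0074583, so the payment is 20,250 × 0.0074583 / (1 − 1.0074583^−120) = €255.97.
Monthly savings = €269.85 − €255.97 = €13.88.
Break-even = €350.00 / €13.88 = 25.22 → 26 months.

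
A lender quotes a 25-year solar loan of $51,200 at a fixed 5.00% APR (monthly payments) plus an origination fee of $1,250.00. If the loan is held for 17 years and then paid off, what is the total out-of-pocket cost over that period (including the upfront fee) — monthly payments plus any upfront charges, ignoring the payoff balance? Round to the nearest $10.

$62,310

Monthly rate = 5%/12 = 0.0041667; payment = 51,200 × 0.0041667 / (1 − (1+0.0041667)^−300) = $299.31.
Total outlay = 204 × $299.31 + $1,250.00 = $62,309.24.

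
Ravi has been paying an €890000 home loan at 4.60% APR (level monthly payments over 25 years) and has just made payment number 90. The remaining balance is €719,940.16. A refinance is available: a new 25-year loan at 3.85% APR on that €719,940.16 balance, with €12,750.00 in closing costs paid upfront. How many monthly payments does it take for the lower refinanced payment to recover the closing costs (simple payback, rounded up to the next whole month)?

Current payment = 890,000 × 4.6%/12 / (1 − (1+0.0038333)^−300) = €4,997.56.
Refinanced payment = 719,940.16 × 0.0032083 / (1 − (1+0.0032083)^−300) = €3,740.74.
Monthly savings = €4,997.56 − €3,740.74 = €1,256.82.
Break-even = €12,750.00 / €1,256.82 = 10.14 → 11 months.

11 months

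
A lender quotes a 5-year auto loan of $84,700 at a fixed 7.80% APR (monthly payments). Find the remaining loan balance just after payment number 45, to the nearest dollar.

With monthly rate i = 7.8%/12 = 0.0065000, the balance after k of n payments is P · [(1+i)^n − (1+i)^k] / [(1+i)^n − 1].
(1+0.0065000)^60 = 1.47511797 and (1+0.0065000)^45 = 1.33850521, so the balance is 84,700 × (1.47511797 − 1.33850521) / (1.47511797 − 1) = $24,354.16.

$24,354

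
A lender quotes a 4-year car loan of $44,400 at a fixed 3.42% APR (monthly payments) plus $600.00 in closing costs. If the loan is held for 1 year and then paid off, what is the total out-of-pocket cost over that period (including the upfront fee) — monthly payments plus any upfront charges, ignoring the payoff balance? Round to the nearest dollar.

At 3.42% the monthly rate is 0.0028500, so the payment is 44,400 × 0.0028500 / (1 − 1.0028500^−48) = $991.03.
Total outlay = 12 × $991.03 + $600.00 = $12,492.36.

$12,492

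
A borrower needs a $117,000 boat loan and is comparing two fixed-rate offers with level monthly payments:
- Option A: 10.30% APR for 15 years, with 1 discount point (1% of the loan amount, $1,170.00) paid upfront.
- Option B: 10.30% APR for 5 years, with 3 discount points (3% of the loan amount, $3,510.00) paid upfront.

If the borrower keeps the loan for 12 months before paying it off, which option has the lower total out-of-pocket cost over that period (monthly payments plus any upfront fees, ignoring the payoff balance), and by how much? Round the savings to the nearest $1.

Option A: at 10.30% the monthly rate is 0.0085833, so the payment is 117,000 × 0.0085833 / (1 − 1.0085833^−180) = $1,278.85.
Option B: at 10.30% the monthly rate is 0.0085833, so the payment is 117,000 × 0.0085833 / (1 − 1.0085833^−60) = $2,503.21.
Over 12 months: Option A costs 12 × $1,278.85 + $1,170.00 = $16,516.20; Option B costs 12 × $2,503.21 + $3,510.00 = $33,548.52.
Option A is cheaper by $33,548.52 − $16,516.20 = $17,032.32.

Option A by $17,032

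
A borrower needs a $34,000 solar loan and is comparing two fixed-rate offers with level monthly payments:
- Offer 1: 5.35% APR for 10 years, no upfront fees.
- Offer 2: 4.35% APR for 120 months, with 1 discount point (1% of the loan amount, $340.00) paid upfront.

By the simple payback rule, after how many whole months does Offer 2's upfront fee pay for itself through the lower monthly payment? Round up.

21 months

Offer 1: monthly rate = 5.35%/12 = 0.0044583; payment = 34,000 × 0.0044583 / (1 − (1+0.0044583)^−120) = $366.47.
Offer 2: monthly rate = 4.35%/12 = 0.0036250; payment = 34,000 × 0.0036250 / (1 − (1+0.0036250)^−120) = $349.92.
Monthly savings = $366.47 − $349.92 = $16.55.
Break-even = $340.00 / $16.55 = 20.54 → 21 months.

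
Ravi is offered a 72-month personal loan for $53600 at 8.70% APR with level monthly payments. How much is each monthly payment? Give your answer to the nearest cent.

$958.21

At 8.70% the monthly rate is 0.0072500, so the payment is 53,600 × 0.0072500 / (1 − 1.0072500^−72) = $958.21.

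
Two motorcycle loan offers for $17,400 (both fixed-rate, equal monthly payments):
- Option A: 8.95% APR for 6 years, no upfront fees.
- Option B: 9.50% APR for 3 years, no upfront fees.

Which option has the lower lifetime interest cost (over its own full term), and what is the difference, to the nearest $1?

Option B by $2,486

Option A: at 8.95% the monthly rate is 0.0074583, so the payment is 17,400 × 0.0074583 / (1 − 1.0074583^−72) = $313.21.
Total interest on Option A = 72 × $313.21 − $17,400 = $5,151.12.
Option B: at 9.50% the monthly rate is 0.0079167, so the payment is 17,400 × 0.0079167 / (1 − 1.0079167^−36) = $557.37.
Total interest on Option B = 36 × $557.37 − $17,400 = $2,665.32.
Option B is lower by $2,485.80.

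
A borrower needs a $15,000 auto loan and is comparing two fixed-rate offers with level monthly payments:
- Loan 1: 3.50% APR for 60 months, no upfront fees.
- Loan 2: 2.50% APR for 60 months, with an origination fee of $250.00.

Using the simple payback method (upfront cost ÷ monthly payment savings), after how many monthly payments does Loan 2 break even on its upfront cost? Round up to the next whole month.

Loan 1: at 3.50% the monthly rate is 0.0029167, so the payment is 15,000 × 0.0029167 / (1 − 1.0029167^−60) = $272.88.
Loan 2: monthly rate = 2.5%/12 = 0.0020833; payment = 15,000 × 0.0020833 / (1 − (1+0.0020833)^−60) = $266.21.
Monthly savings = $272.88 − $266.21 = $6.67.
Break-even = $250.00 / $6.67 = 37.48 → 38 months.

38 months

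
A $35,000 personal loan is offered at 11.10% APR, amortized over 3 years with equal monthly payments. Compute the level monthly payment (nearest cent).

$1,147.51

At 11.10% the monthly rate is 0.0092500, so the payment is 35,000 × 0.0092500 / (1 − 1.0092500^−36) = $1,147.51.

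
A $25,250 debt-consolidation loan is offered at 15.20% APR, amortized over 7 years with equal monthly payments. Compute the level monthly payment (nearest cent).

Monthly rate = 15.2%/12 = 0.0126667; payment = 25,250 × 0.0126667 / (1 − (1+0.0126667)^−84) = $490.08.

$490.08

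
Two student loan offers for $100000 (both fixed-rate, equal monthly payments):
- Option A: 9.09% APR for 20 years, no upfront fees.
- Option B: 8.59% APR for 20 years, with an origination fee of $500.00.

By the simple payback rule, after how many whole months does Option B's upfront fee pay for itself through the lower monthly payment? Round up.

16 months

Option A: monthly rate = 9.09%/12 = 0.0075750; payment = 100,000 × 0.0075750 / (1 − (1+0.0075750)^−240) = $905.52.
Option B: at 8.59% the monthly rate is 0.0071583, so the payment is 100,000 × 0.0071583 / (1 − 1.0071583^−240) = $873.53.
Monthly savings = $905.52 − $873.53 = $31.99.
Break-even = $500.00 / $31.99 = 15.63 → 16 months.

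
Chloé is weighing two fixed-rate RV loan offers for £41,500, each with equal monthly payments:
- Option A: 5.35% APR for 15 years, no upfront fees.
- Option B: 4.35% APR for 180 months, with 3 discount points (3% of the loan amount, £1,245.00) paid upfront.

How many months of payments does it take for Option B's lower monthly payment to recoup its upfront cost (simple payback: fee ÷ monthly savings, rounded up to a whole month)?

58 months

Option A: monthly rate = 5.35%/12 = 0.0044583; payment = 41,500 × 0.0044583 / (1 − (1+0.0044583)^−180) = £335.80.
Option B: at 4.35% the monthly rate is 0.0036250, so the payment is 41,500 × 0.0036250 / (1 − 1.0036250^−180) = £314.30.
Monthly savings = £335.80 − £314.30 = £21.50.
Break-even = £1,245.00 / £21.50 = 57.91 → 58 months.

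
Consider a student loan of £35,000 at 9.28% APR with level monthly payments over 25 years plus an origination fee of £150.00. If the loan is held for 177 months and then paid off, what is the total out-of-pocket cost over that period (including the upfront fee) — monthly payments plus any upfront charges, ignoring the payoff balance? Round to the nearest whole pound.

At 9.28% the monthly rate is 0.0077333, so the payment is 35,000 × 0.0077333 / (1 − 1.0077333^−300) = £300.46.
Total outlay = 177 × £300.46 + £150.00 = £53,331.42.

£53,331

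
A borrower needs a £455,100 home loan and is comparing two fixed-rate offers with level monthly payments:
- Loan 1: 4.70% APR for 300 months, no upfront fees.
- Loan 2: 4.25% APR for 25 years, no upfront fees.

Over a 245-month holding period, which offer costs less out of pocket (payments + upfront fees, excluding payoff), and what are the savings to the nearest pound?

Loan 2 by £28,440

Loan 1: monthly rate = 4.7%/12 = 0.0039167; payment = 455,100 × 0.0039167 / (1 − (1+0.0039167)^−300) = £2,581.53.
Loan 2: monthly rate = 4.25%/12 = 0.0035417; payment = 455,100 × 0.0035417 / (1 − (1+0.0035417)^−300) = £2,465.45.
Over 245 months: Loan 1 costs 245 × £2,581.53 = £632,474.85; Loan 2 costs 245 × £2,465.45 = £604,035.25.
Loan 2 is cheaper by £632,474.85 − £604,035.25 = £28,439.60.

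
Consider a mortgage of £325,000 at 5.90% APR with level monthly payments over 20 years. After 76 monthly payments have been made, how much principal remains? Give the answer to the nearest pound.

With monthly rate i = 5.9%/12 = 0.0049167, the balance after k of n payments is P · [(1+i)^n − (1+i)^k] / [(1+i)^n − 1].
(1+0.0049167)^240 = 3.24497823 and (1+0.0049167)^76 = 1.45172292, so the balance is 325,000 × (3.24497823 − 1.45172292) / (3.24497823 − 1) = £259,605.18.

£259,605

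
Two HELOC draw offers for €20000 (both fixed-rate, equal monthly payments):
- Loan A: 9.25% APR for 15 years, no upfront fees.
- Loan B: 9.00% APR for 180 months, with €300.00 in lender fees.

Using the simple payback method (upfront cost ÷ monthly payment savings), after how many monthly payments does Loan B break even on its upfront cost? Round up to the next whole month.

101 months

Loan A: monthly rate = 9.25%/12 = 0.0077083; payment = 20,000 × 0.0077083 / (1 − (1+0.0077083)^−180) = €205.84.
Loan B: monthly rate = 9%/12 = 0.0075000; payment = 20,000 × 0.0075000 / (1 − (1+0.0075000)^−180) = €202.85.
Monthly savings = €205.84 − €202.85 = €2.99.
Break-even = €300.00 / €2.99 = 100.33 → 101 months.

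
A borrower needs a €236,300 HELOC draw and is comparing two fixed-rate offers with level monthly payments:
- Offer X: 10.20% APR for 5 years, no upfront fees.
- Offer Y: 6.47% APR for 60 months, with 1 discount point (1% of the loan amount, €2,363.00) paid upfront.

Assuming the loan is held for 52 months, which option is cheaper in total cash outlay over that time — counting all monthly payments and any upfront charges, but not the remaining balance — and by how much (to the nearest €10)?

Offer Y by €19,670

Offer X: at 10.20% the monthly rate is 0.0085000, so the payment is 236,300 × 0.0085000 / (1 − 1.0085000^−60) = €5,043.96.
Offer Y: monthly rate = 6.47%/12 = 0.0053917; payment = 236,300 × 0.0053917 / (1 − (1+0.0053917)^−60) = €4,620.16.
Over 52 months: Offer X costs 52 × €5,043.96 = €262,285.92; Offer Y costs 52 × €4,620.16 + €2,363.00 = €242,611.32.
Offer Y is cheaper by €262,285.92 − €242,611.32 = €19,674.60.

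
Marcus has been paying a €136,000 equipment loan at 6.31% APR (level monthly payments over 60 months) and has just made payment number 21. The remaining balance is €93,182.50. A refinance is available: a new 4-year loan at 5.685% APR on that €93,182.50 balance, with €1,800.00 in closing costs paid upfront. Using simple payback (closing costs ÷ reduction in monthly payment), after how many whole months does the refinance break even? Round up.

Current payment = 136,000 × 6.31%/12 / (1 − (1+0.0052583)^−60) = €2,648.91.
Refinanced payment = 93,182.50 × 0.0047375 / (1 − (1+0.0047375)^−48) = €2,174.96.
Monthly savings = €2,648.91 − €2,174.96 = €473.95.
Break-even = €1,800.00 / €473.95 = 3.80 → 4 months.

4 months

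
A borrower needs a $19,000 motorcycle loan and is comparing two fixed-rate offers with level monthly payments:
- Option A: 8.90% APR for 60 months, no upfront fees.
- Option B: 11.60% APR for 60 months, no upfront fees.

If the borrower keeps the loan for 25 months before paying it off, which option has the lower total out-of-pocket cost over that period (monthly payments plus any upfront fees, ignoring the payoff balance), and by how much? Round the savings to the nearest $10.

Option A by $630

Option A: at 8.90% the monthly rate is 0.0074167, so the payment is 19,000 × 0.0074167 / (1 − 1.0074167^−60) = $393.49.
Option B: monthly rate = 11.6%/12 = 0.0096667; payment = 19,000 × 0.0096667 / (1 − (1+0.0096667)^−60) = $418.81.
Over 25 months: Option A costs 25 × $393.49 = $9,837.25; Option B costs 25 × $418.81 = $10,470.25.
Option A is cheaper by $10,470.25 − $9,837.25 = $633.00.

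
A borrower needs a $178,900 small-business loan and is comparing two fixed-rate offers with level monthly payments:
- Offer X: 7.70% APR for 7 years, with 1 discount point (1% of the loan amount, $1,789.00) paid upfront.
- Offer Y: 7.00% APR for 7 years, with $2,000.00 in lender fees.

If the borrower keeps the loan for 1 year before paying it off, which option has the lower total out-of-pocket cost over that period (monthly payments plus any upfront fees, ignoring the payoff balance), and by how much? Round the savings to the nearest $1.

Offer Y by $529

Offer X: at 7.70% the monthly rate is 0.0064167, so the payment is 178,900 × 0.0064167 / (1 − 1.0064167^−84) = $2,761.71.
Offer Y: at 7.00% the monthly rate is 0.0058333, so the payment is 178,900 × 0.0058333 / (1 − 1.0058333^−84) = $2,700.08.
Over 12 months: Offer X costs 12 × $2,761.71 + $1,789.00 = $34,929.52; Offer Y costs 12 × $2,700.08 + $2,000.00 = $34,400.96.
Offer Y is cheaper by $34,929.52 − $34,400.96 = $528.56.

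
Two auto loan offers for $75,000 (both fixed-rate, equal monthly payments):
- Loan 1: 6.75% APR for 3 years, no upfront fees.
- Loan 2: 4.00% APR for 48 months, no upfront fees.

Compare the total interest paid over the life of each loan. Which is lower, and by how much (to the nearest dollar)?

Loan 2 by $1,775

Loan 1: monthly rate = 6.75%/12 = 0.0056250; payment = 75,000 × 0.0056250 / (1 − (1+0.0056250)^−36) = $2,307.22.
Total interest on Loan 1 = 36 × $2,307.22 − $75,000 = $8,059.92.
Loan 2: monthly rate = 4%/12 = 0.0033333; payment = 75,000 × 0.0033333 / (1 − (1+0.0033333)^−48) = $1,693.43.
Total interest on Loan 2 = 48 × $1,693.43 − $75,000 = $6,284.64.
Loan 2 is lower by $1,775.28.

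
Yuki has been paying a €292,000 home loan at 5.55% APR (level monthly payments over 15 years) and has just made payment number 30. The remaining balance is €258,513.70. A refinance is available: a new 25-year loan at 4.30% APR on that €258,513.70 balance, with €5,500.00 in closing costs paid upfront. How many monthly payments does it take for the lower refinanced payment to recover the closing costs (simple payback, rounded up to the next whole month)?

Current payment = 292,000 × 5.55%/12 / (1 − (1+0.0046250)^−180) = €2,393.64.
Refinanced payment = 258,513.70 × 0.0035833 / (1 − (1+0.0035833)^−300) = €1,407.71.
Monthly savings = €2,393.64 − €1,407.71 = €985.93.
Break-even = €5,500.00 / €985.93 = 5.58 → 6 months.

6 months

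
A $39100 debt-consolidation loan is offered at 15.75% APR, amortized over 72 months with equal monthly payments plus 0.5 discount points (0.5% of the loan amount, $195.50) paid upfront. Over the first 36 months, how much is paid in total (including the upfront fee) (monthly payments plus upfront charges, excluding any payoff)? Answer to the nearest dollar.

Monthly rate = 15.75%/12 = 0.0131250; payment = 39,100 × 0.0131250 / (1 − (1+0.0131250)^−72) = $842.78.
Total outlay = 36 × $842.78 + $195.50 = $30,535.58.

$30,536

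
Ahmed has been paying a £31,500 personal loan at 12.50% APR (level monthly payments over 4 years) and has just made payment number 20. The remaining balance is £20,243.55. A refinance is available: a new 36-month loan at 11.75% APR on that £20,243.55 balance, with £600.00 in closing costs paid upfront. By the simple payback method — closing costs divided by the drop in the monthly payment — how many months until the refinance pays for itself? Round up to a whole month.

Current payment = 31,500 × 12.5%/12 / (1 − (1+0.0104167)^−48) = £837.27.
Refinanced payment = 20,243.55 × 0.0097917 / (1 − (1+0.0097917)^−36) = £669.96.
Monthly savings = £837.27 − £669.96 = £167.31.
Break-even = £600.00 / £167.31 = 3.59 → 4 months.

4 months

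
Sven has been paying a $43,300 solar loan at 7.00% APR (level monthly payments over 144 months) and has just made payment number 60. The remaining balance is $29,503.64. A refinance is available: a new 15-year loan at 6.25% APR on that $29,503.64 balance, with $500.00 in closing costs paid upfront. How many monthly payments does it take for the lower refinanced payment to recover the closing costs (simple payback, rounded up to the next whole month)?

3 months

Current payment = 43,300 × 7%/12 / (1 − (1+0.0058333)^−144) = $445.29.
Refinanced payment = 29,503.64 × 0.0052083 / (1 − (1+0.0052083)^−180) = $252.97.
Monthly savings = $445.29 − $252.97 = $192.32.
Break-even = $500.00 / $192.32 = 2.60 → 3 months.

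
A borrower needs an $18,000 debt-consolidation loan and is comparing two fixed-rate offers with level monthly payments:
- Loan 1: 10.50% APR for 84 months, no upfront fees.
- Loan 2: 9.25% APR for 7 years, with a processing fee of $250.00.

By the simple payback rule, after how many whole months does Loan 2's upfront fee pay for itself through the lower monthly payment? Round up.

22 months

Loan 1: at 10.50% the monthly rate is 0.0087500, so the payment is 18,000 × 0.0087500 / (1 − 1.0087500^−84) = $303.49.
Loan 2: monthly rate = 9.25%/12 = 0.0077083; payment = 18,000 × 0.0077083 / (1 − (1+0.0077083)^−84) = $291.89.
Monthly savings = $303.49 − $291.89 = $11.60.
Break-even = $250.00 / $11.60 = 21.55 → 22 months.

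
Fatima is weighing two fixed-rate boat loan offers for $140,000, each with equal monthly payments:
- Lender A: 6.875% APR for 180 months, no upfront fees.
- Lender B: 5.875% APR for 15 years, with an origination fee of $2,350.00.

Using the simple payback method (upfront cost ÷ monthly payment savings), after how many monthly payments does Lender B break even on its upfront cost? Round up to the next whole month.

31 months

Lender A: monthly rate = 6.875%/12 = 0.0057292; payment = 140,000 × 0.0057292 / (1 − (1+0.0057292)^−180) = $1,248.60.
Lender B: at 5.875% the monthly rate is 0.0048958, so the payment is 140,000 × 0.0048958 / (1 − 1.0048958^−180) = $1,171.97.
Monthly savings = $1,248.60 − $1,171.97 = $76.63.
Break-even = $2,350.00 / $76.63 = 30.67 → 31 months.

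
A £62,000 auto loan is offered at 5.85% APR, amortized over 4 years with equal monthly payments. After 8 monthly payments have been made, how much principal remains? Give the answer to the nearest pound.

With monthly rate i = 5.85%/12 = 0.0048750, the balance after k of n payments is P · [(1+i)^n − (1+i)^k] / [(1+i)^n − 1].
(1+0.0048750)^48 = 1.26292628 and (1+0.0048750)^8 = 1.03967197, so the balance is 62,000 × (1.26292628 − 1.03967197) / (1.26292628 − 1) = £52,645.05.

£52,645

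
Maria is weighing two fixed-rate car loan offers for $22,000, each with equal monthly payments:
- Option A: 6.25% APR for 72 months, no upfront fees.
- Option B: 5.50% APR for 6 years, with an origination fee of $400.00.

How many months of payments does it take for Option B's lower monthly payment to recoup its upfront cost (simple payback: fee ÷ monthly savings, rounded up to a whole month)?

52 months

Option A: at 6.25% the monthly rate is 0.0052083, so the payment is 22,000 × 0.0052083 / (1 − 1.0052083^−72) = $367.21.
Option B: at 5.50% the monthly rate is 0.0045833, so the payment is 22,000 × 0.0045833 / (1 − 1.0045833^−72) = $359.43.
Monthly savings = $367.21 − $359.43 = $7.78.
Break-even = $400.00 / $7.78 = 51.41 → 52 months.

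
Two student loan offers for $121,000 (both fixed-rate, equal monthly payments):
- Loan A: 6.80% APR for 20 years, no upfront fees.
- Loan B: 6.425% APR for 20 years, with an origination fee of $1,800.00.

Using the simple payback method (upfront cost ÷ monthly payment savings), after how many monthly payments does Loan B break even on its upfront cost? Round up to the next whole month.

68 months

Loan A: monthly rate = 6.8%/12 = 0.0056667; payment = 121,000 × 0.0056667 / (1 − (1+0.0056667)^−240) = $923.64.
Loan B: monthly rate = 6.425%/12 = 0.0053542; payment = 121,000 × 0.0053542 / (1 − (1+0.0053542)^−240) = $896.81.
Monthly savings = $923.64 − $896.81 = $26.83.
Break-even = $1,800.00 / $26.83 = 67.09 → 68 months.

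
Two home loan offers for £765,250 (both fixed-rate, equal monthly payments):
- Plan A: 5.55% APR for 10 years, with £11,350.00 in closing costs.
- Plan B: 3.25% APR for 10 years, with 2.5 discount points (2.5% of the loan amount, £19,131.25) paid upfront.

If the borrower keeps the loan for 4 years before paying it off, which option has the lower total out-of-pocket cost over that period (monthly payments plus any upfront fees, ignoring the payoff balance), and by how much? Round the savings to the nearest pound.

Plan A: monthly rate = 5.55%/12 = 0.0046250; payment = 765,250 × 0.0046250 / (1 − (1+0.0046250)^−120) = £8,323.95.
Plan B: at 3.25% the monthly rate is 0.0027083, so the payment is 765,250 × 0.0027083 / (1 − 1.0027083^−120) = £7,477.95.
Over 48 months: Plan A costs 48 × £8,323.95 + £11,350.00 = £410,899.60; Plan B costs 48 × £7,477.95 + £19,131.25 = £378,072.85.
Plan B is cheaper by £410,899.60 − £378,072.85 = £32,826.75.

Plan B by £32,827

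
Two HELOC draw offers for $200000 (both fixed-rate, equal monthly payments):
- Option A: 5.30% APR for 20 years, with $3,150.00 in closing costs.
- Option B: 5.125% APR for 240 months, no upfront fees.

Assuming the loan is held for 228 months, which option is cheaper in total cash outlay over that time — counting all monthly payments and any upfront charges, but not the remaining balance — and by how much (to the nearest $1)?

Option B by $7,601

Option A: at 5.30% the monthly rate is 0.0044167, so the payment is 200,000 × 0.0044167 / (1 − 1.0044167^−240) = $1,353.28.
Option B: monthly rate = 5.125%/12 = 0.0042708; payment = 200,000 × 0.0042708 / (1 − (1+0.0042708)^−240) = $1,333.76.
Over 228 months: Option A costs 228 × $1,353.28 + $3,150.00 = $311,697.84; Option B costs 228 × $1,333.76 = $304,097.28.
Option B is cheaper by $311,697.84 − $304,097.28 = $7,600.56.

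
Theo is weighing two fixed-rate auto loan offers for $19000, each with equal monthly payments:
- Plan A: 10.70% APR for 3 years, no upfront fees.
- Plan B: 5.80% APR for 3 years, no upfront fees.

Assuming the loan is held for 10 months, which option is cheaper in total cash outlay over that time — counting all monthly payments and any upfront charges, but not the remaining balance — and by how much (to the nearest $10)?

Plan B by $430

Plan A: at 10.70% the monthly rate is 0.0089167, so the payment is 19,000 × 0.0089167 / (1 − 1.0089167^−36) = $619.34.
Plan B: at 5.80% the monthly rate is 0.0048333, so the payment is 19,000 × 0.0048333 / (1 − 1.0048333^−36) = $576.30.
Over 10 months: Plan A costs 10 × $619.34 = $6,193.40; Plan B costs 10 × $576.30 = $5,763.00.
Plan B is cheaper by $6,193.40 − $5,763.00 = $430.40.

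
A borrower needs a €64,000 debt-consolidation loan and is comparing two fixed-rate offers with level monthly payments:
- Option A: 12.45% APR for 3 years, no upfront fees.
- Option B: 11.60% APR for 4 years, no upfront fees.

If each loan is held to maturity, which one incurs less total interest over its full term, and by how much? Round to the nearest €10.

Option A: monthly rate = 12.45%/12 = 0.0103750; payment = 64,000 × 0.0103750 / (1 − (1+0.0103750)^−36) = €2,139.50.
Total interest on Option A = 36 × €2,139.50 − €64,000 = €13,022.00.
Option B: at 11.60% the monthly rate is 0.0096667, so the payment is 64,000 × 0.0096667 / (1 − 1.0096667^−48) = €1,672.82.
Total interest on Option B = 48 × €1,672.82 − €64,000 = €16,295.36.
Option A is lower by €3,273.36.

Option A by €3,270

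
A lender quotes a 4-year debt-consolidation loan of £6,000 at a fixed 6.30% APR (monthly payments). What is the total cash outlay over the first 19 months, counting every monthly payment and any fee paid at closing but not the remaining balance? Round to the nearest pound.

£2,693

Monthly rate = 6.3%/12 = 0.0052500; payment = 6,000 × 0.0052500 / (1 − (1+0.0052500)^−48) = £141.74.
Total outlay = 19 × £141.74 = £2,693.06.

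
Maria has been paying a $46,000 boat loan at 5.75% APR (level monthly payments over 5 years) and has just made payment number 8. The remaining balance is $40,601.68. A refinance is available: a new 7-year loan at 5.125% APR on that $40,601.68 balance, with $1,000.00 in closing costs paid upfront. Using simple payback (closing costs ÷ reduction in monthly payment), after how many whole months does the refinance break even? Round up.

Current payment = 46,000 × 5.75%/12 / (1 − (1+0.0047917)^−60) = $883.97.
Refinanced payment = 40,601.68 × 0.0042708 / (1 − (1+0.0042708)^−84) = $576.25.
Monthly savings = $883.97 − $576.25 = $307.72.
Break-even = $1,000.00 / $307.72 = 3.25 → 4 months.

4 months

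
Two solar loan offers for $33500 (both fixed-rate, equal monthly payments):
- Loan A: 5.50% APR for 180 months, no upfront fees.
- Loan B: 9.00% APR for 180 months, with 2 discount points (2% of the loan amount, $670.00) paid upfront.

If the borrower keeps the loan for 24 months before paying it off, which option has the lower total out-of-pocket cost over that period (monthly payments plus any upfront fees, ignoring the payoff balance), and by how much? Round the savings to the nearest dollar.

Loan A by $2,255

Loan A: at 5.50% the monthly rate is 0.0045833, so the payment is 33,500 × 0.0045833 / (1 − 1.0045833^−180) = $273.72.
Loan B: at 9.00% the monthly rate is 0.0075000, so the payment is 33,500 × 0.0075000 / (1 − 1.0075000^−180) = $339.78.
Over 24 months: Loan A costs 24 × $273.72 = $6,569.28; Loan B costs 24 × $339.78 + $670.00 = $8,824.72.
Loan A is cheaper by $8,824.72 − $6,569.28 = $2,255.44.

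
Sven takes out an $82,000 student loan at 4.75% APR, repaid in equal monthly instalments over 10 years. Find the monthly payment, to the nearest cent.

$859.75

Monthly rate = 4.75%/12 = 0.0039583; payment = 82,000 × 0.0039583 / (1 − (1+0.0039583)^−120) = $859.75.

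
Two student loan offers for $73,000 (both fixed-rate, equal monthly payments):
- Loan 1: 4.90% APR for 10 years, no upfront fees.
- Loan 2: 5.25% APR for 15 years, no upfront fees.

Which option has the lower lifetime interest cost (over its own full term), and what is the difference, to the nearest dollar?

Loan 1 by $13,144

Loan 1: at 4.90% the monthly rate is 0.0040833, so the payment is 73,000 × 0.0040833 / (1 − 1.0040833^−120) = $770.71.
Total interest on Loan 1 = 120 × $770.71 − $73,000 = $19,485.20.
Loan 2: monthly rate = 5.25%/12 = 0.0043750; payment = 73,000 × 0.0043750 / (1 − (1+0.0043750)^−180) = $586.83.
Total interest on Loan 2 = 180 × $586.83 − $73,000 = $32,629.40.
Loan 1 is lower by $13,144.20.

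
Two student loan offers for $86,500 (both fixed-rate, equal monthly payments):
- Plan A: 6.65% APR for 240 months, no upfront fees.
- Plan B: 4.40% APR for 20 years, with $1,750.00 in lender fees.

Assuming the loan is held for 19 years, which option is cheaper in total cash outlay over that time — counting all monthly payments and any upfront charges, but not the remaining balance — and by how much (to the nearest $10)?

Plan B by $23,330

Plan A: monthly rate = 6.65%/12 = 0.0055417; payment = 86,500 × 0.0055417 / (1 − (1+0.0055417)^−240) = $652.58.
Plan B: monthly rate = 4.4%/12 = 0.0036667; payment = 86,500 × 0.0036667 / (1 − (1+0.0036667)^−240) = $542.58.
Over 228 months: Plan A costs 228 × $652.58 = $148,788.24; Plan B costs 228 × $542.58 + $1,750.00 = $125,458.24.
Plan B is cheaper by $148,788.24 − $125,458.24 = $23,330.00.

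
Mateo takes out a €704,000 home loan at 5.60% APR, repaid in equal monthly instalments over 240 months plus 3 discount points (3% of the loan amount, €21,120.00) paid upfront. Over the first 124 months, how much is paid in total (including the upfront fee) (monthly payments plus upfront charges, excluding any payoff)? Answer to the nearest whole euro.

At 5.60% the monthly rate is 0.0046667, so the payment is 704,000 × 0.0046667 / (1 − 1.0046667^−240) = €4,882.57.
Total outlay = 124 × €4,882.57 + €21,120.00 = €626,558.68.

€626,559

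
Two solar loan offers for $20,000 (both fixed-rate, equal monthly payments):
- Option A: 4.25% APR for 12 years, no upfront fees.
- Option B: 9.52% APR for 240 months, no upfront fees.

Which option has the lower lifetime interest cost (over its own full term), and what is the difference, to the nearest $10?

Option A by $19,240

Option A: at 4.25% the monthly rate is 0.0035417, so the payment is 20,000 × 0.0035417 / (1 − 1.0035417^−144) = $177.54.
Total interest on Option A = 144 × $177.54 − $20,000 = $5,565.76.
Option B: at 9.52% the monthly rate is 0.0079333, so the payment is 20,000 × 0.0079333 / (1 − 1.0079333^−240) = $186.69.
Total interest on Option B = 240 × $186.69 − $20,000 = $24,805.60.
Option A is lower by $19,239.84.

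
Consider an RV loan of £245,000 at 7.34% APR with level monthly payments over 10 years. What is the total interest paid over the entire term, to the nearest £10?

£101,530

At 7.34% the monthly rate is 0.0061167, so the payment is 245,000 × 0.0061167 / (1 − 1.0061167^−120) = £2,887.77.
Total paid = 120 × £2,887.77 = £346,532.40; interest = £346,532.40 − £245,000 = £101,532.40.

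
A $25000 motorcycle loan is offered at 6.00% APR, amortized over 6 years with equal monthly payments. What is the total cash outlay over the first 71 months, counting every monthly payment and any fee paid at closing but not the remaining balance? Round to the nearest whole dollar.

$29,417

At 6.00% the monthly rate is 0.0050000, so the payment is 25,000 × 0.0050000 / (1 − 1.0050000^−72) = $414.32.
Total outlay = 71 × $414.32 = $29,416.72.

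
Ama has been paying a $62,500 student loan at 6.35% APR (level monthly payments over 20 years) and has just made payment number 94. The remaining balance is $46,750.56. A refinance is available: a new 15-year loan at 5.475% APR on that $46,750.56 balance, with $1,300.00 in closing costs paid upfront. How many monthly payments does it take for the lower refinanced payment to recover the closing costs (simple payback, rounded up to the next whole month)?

17 months

Current payment = 62,500 × 6.35%/12 / (1 − (1+0.0052917)^−240) = $460.48.
Refinanced payment = 46,750.56 × 0.0045625 / (1 − (1+0.0045625)^−180) = $381.37.
Monthly savings = $460.48 − $381.37 = $79.11.
Break-even = $1,300.00 / $79.11 = 16.43 → 17 months.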